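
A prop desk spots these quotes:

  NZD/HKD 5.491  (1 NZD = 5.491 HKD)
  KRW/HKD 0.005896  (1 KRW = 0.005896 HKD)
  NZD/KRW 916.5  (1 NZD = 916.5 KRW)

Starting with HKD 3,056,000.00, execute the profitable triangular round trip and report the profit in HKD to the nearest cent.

Profitable loop is HKD → KRW → NZD → HKD:
HKD 3,056,000.00 ÷ 0.005896 = KRW 518,317,503
KRW 518,317,503 ÷ 916.5 = NZD 565,540.10
NZD 565,540.10 × 5.491 = HKD 3,105,380.70
Profit = HKD 3,105,380.70 − HKD 3,056,000.00

Profit: HKD 49,380.70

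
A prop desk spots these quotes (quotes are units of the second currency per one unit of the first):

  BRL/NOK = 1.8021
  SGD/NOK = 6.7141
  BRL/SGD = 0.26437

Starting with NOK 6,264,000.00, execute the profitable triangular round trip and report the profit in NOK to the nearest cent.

Profit: NOK 95,612.57

Profitable loop is NOK → SGD → BRL → NOK:
NOK 6,264,000.00 ÷ 6.7141 = SGD 932,961.98
SGD 932,961.98 ÷ 0.26437 = BRL 3,529,000.93
BRL 3,529,000.93 × 1.8021 = NOK 6,359,612.57
Profit = NOK 6,359,612.57 − NOK 6,264,000.00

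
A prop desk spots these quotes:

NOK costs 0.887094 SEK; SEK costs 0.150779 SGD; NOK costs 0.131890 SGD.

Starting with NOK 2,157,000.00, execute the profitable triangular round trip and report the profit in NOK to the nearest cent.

Profit: NOK 30,503.60

Profitable loop is NOK → SEK → SGD → NOK:
NOK 2,157,000.00 × 0.887094 = SEK 1,913,461.76
SEK 1,913,461.76 × 0.150779 = SGD 288,509.85
SGD 288,509.85 ÷ 0.131890 = NOK 2,187,503.60
Profit = NOK 2,187,503.60 − NOK 2,157,000.00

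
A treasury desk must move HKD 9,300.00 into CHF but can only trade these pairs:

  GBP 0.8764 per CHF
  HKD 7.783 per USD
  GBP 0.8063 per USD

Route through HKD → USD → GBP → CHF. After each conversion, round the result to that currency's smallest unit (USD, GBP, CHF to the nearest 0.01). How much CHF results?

CHF 1,099.34

HKD 9,300.00 ÷ 7.783 = USD 1,194.91
USD 1,194.91 × 0.8063 = GBP 963.46
GBP 963.46 ÷ 0.8764 = CHF 1,099.34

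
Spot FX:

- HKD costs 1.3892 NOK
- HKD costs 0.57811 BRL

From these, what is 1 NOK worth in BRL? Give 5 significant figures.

NOK/BRL = 0.41615

1 NOK ÷ 1.3892 = 0.719839 HKD
0.719839 HKD × 0.57811 = 0.416146 BRL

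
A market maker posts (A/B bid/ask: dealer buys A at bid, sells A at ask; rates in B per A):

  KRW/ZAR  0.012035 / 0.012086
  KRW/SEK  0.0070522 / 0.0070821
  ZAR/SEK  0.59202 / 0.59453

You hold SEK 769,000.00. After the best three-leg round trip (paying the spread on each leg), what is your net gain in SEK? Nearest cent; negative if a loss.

Net profit: SEK 4,653.97

Best loop SEK → KRW → ZAR → SEK:
SEK 769,000.00 ÷ 0.0070821 (buy KRW at ask) = KRW 108,583,612
KRW 108,583,612 × 0.012035 (sell KRW at bid) = ZAR 1,306,803.77
ZAR 1,306,803.77 × 0.59202 (sell ZAR at bid) = SEK 773,653.97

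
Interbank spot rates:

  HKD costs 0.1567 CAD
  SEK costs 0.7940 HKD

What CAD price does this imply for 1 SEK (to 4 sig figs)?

1 SEK × 0.7940 = 0.794 HKD
0.794 HKD × 0.1567 = 0.12442 CAD

SEK/CAD = 0.1244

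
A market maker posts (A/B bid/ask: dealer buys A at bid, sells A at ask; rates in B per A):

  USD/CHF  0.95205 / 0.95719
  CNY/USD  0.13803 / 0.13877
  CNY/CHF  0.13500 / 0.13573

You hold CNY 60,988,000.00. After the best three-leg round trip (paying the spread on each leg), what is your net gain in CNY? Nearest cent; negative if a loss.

Best loop CNY → CHF → USD → CNY:
CNY 60,988,000.00 × 0.13500 (sell CNY at bid) = CHF 8,233,380.00
CHF 8,233,380.00 ÷ 0.95719 (buy USD at ask) = USD 8,601,615.14
USD 8,601,615.14 ÷ 0.13877 (buy CNY at ask) = CNY 61,984,687.93

Net profit: CNY 996,687.93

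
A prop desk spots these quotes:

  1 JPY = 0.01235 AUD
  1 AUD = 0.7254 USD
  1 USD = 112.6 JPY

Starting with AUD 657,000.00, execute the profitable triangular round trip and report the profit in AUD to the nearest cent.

Profitable loop is AUD → USD → JPY → AUD:
AUD 657,000.00 × 0.7254 = USD 476,587.80
USD 476,587.80 × 112.6 = JPY 53,663,786
JPY 53,663,786 × 0.01235 = AUD 662,747.76
Profit = AUD 662,747.76 − AUD 657,000.00

Profit: AUD 5,747.76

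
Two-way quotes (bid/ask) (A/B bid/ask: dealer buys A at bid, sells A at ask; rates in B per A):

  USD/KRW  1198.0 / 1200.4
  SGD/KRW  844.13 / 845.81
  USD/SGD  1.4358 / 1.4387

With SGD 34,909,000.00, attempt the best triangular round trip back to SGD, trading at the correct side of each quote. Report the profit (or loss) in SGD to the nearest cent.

Net profit: SGD 337,395.14

Best loop SGD → KRW → USD → SGD:
SGD 34,909,000.00 × 844.13 (sell SGD at bid) = KRW 29,467,734,170
KRW 29,467,734,170 ÷ 1200.4 (buy USD at ask) = USD 24,548,262.39
USD 24,548,262.39 × 1.4358 (sell USD at bid) = SGD 35,246,395.14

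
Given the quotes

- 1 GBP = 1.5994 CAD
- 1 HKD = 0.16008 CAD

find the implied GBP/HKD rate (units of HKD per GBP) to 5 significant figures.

1 GBP × 1.5994 = 1.5994 CAD
1.5994 CAD ÷ 0.16008 = 9.99125 HKD

GBP/HKD = 9.9913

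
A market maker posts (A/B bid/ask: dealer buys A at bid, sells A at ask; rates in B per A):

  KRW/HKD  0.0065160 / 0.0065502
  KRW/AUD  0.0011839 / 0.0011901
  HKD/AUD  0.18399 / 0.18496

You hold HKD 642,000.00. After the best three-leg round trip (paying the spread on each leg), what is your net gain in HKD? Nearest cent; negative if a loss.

Net profit: HKD 4,735.75

Best loop HKD → AUD → KRW → HKD:
HKD 642,000.00 × 0.18399 (sell HKD at bid) = AUD 118,121.58
AUD 118,121.58 ÷ 0.0011901 (buy KRW at ask) = KRW 99,253,491
KRW 99,253,491 × 0.0065160 (sell KRW at bid) = HKD 646,735.75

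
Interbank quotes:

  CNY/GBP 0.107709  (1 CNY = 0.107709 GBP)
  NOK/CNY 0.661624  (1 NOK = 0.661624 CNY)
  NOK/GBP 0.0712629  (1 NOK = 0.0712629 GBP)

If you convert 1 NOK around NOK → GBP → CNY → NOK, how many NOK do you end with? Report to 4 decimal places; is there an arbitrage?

Around NOK → GBP → CNY → NOK: 1 × 0.0712629 ÷ 0.107709 ÷ 0.661624 = 1.000001
Product ≈ 1 (deviation 0.000%, within rounding noise).

1.0000 (no arbitrage)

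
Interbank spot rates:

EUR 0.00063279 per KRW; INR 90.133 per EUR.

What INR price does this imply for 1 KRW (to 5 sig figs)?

KRW/INR = 0.057035

1 KRW × 0.00063279 = 0.00063279 EUR
0.00063279 EUR × 90.133 = 0.0570353 INR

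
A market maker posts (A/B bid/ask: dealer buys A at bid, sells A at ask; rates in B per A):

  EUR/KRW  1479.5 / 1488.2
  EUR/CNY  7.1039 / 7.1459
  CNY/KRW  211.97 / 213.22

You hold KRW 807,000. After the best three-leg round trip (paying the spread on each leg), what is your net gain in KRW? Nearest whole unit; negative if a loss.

Net profit: KRW 9,551

Best loop KRW → EUR → CNY → KRW:
KRW 807,000 ÷ 1488.2 (buy EUR at ask) = EUR 542.27
EUR 542.27 × 7.1039 (sell EUR at bid) = CNY 3,852.20
CNY 3,852.20 × 211.97 (sell CNY at bid) = KRW 816,551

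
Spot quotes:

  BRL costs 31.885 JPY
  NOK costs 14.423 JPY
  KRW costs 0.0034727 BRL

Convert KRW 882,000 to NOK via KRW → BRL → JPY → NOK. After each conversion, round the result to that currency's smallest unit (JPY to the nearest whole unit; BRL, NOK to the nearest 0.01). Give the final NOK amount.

NOK 6,771.20

KRW 882,000 × 0.0034727 = BRL 3,062.92
BRL 3,062.92 × 31.885 = JPY 97,661
JPY 97,661 ÷ 14.423 = NOK 6,771.20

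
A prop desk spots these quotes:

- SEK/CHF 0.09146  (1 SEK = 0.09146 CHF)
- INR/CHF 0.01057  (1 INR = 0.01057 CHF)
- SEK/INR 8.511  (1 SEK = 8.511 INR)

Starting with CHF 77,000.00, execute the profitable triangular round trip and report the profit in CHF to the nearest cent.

Profitable loop is CHF → INR → SEK → CHF:
CHF 77,000.00 ÷ 0.01057 = INR 7,284,768.21
INR 7,284,768.21 ÷ 8.511 = SEK 855,923.89
SEK 855,923.89 × 0.09146 = CHF 78,282.80
Profit = CHF 78,282.80 − CHF 77,000.00

Profit: CHF 1,282.80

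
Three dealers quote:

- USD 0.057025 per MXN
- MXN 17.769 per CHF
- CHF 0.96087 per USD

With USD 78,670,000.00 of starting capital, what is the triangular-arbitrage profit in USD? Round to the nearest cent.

Profitable loop is USD → MXN → CHF → USD:
USD 78,670,000.00 ÷ 0.057025 = MXN 1,379,570,363.88
MXN 1,379,570,363.88 ÷ 17.769 = CHF 77,639,167.31
CHF 77,639,167.31 ÷ 0.96087 = USD 80,800,906.79
Profit = USD 80,800,906.79 − USD 78,670,000.00

Profit: USD 2,130,906.79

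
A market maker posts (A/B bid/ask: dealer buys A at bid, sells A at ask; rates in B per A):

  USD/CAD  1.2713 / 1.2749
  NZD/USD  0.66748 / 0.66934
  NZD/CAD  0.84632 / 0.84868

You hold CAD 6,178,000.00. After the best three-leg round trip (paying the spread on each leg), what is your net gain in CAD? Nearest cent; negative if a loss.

Best loop CAD → NZD → USD → CAD:
CAD 6,178,000.00 ÷ 0.84868 (buy NZD at ask) = NZD 7,279,539.99
NZD 7,279,539.99 × 0.66748 (sell NZD at bid) = USD 4,858,947.35
USD 4,858,947.35 × 1.2713 (sell USD at bid) = CAD 6,177,179.77

Net result: CAD -820.23 (no profitable arbitrage after spreads)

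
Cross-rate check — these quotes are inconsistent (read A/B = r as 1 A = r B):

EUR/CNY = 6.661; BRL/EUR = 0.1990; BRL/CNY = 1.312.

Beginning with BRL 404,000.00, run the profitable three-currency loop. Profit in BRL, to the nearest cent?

Profitable loop is BRL → EUR → CNY → BRL:
BRL 404,000.00 × 0.1990 = EUR 80,396.00
EUR 80,396.00 × 6.661 = CNY 535,517.76
CNY 535,517.76 ÷ 1.312 = BRL 408,169.02
Profit = BRL 408,169.02 − BRL 404,000.00

Profit: BRL 4,169.02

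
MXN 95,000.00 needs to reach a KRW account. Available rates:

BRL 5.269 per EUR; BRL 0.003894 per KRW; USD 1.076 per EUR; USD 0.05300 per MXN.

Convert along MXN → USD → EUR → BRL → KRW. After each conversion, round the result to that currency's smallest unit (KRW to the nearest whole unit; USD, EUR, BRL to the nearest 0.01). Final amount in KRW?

MXN 95,000.00 × 0.05300 = USD 5,035.00
USD 5,035.00 ÷ 1.076 = EUR 4,679.37
EUR 4,679.37 × 5.269 = BRL 24,655.60
BRL 24,655.60 ÷ 0.003894 = KRW 6,331,690

KRW 6,331,690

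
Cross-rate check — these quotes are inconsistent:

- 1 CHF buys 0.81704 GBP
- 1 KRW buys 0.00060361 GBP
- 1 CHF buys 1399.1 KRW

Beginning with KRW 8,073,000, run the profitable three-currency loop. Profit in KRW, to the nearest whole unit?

Profitable loop is KRW → GBP → CHF → KRW:
KRW 8,073,000 × 0.00060361 = GBP 4,872.94
GBP 4,872.94 ÷ 0.81704 = CHF 5,964.14
CHF 5,964.14 × 1399.1 = KRW 8,344,433
Profit = KRW 8,344,433 − KRW 8,073,000

Profit: KRW 271,433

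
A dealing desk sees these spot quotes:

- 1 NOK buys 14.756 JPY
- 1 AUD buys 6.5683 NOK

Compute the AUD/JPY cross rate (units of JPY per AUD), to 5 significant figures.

AUD/JPY = 96.922

1 AUD × 6.5683 = 6.5683 NOK
6.5683 NOK × 14.756 = 96.9218 JPY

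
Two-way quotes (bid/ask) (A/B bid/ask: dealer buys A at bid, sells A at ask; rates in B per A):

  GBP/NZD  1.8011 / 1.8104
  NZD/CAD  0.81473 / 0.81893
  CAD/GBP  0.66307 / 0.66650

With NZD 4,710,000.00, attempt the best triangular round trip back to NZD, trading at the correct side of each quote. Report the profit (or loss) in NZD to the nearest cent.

Net profit: NZD 56,498.18

Best loop NZD → GBP → CAD → NZD:
NZD 4,710,000.00 ÷ 1.8104 (buy GBP at ask) = GBP 2,601,635.00
GBP 2,601,635.00 ÷ 0.66650 (buy CAD at ask) = CAD 3,903,428.35
CAD 3,903,428.35 ÷ 0.81893 (buy NZD at ask) = NZD 4,766,498.18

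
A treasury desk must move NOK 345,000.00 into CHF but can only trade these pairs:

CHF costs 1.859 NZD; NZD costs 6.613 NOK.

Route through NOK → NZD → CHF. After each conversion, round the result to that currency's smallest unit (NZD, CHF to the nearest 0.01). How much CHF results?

CHF 28,063.46

NOK 345,000.00 ÷ 6.613 = NZD 52,169.97
NZD 52,169.97 ÷ 1.859 = CHF 28,063.46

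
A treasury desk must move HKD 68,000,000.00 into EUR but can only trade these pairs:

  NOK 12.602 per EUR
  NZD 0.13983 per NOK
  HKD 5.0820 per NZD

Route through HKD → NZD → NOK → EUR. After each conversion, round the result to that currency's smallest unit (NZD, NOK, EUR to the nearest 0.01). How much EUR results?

HKD 68,000,000.00 ÷ 5.0820 = NZD 13,380,558.84
NZD 13,380,558.84 ÷ 0.13983 = NOK 95,691,617.25
NOK 95,691,617.25 ÷ 12.602 = EUR 7,593,367.50

EUR 7,593,367.50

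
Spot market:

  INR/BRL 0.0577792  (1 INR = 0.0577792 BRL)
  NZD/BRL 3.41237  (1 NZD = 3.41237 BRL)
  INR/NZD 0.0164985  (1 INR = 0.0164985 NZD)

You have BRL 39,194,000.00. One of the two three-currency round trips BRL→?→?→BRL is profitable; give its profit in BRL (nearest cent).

Profitable loop is BRL → NZD → INR → BRL:
BRL 39,194,000.00 ÷ 3.41237 = NZD 11,485,858.80
NZD 11,485,858.80 ÷ 0.0164985 = INR 696,175,943.39
INR 696,175,943.39 × 0.0577792 = BRL 40,224,489.07
Profit = BRL 40,224,489.07 − BRL 39,194,000.00

Profit: BRL 1,030,489.07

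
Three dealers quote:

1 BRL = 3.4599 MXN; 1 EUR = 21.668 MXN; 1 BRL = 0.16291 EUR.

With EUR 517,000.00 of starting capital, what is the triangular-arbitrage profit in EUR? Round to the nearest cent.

Profitable loop is EUR → MXN → BRL → EUR:
EUR 517,000.00 × 21.668 = MXN 11,202,356.00
MXN 11,202,356.00 ÷ 3.4599 = BRL 3,237,768.72
BRL 3,237,768.72 × 0.16291 = EUR 527,464.90
Profit = EUR 527,464.90 − EUR 517,000.00

Profit: EUR 10,464.90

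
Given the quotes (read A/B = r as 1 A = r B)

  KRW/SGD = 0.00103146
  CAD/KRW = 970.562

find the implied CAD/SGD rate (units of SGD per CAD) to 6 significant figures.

CAD/SGD = 1.00110

1 CAD × 970.562 = 970.562 KRW
970.562 KRW × 0.00103146 = 1.0011 SGD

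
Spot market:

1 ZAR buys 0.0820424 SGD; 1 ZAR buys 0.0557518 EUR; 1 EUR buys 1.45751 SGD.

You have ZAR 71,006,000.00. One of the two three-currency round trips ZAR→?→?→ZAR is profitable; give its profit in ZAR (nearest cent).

Profit: ZAR 684,724.24

Profitable loop is ZAR → SGD → EUR → ZAR:
ZAR 71,006,000.00 × 0.0820424 = SGD 5,825,502.65
SGD 5,825,502.65 ÷ 1.45751 = EUR 3,996,886.92
EUR 3,996,886.92 ÷ 0.0557518 = ZAR 71,690,724.24
Profit = ZAR 71,690,724.24 − ZAR 71,006,000.00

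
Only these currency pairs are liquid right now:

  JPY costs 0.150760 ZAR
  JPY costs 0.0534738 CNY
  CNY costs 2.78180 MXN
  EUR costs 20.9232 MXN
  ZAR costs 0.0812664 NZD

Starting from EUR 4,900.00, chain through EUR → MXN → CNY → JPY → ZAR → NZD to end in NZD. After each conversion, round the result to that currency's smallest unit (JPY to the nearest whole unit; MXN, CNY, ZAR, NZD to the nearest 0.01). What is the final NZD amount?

EUR 4,900.00 × 20.9232 = MXN 102,523.68
MXN 102,523.68 ÷ 2.78180 = CNY 36,855.16
CNY 36,855.16 ÷ 0.0534738 = JPY 689,219
JPY 689,219 × 0.150760 = ZAR 103,906.66
ZAR 103,906.66 × 0.0812664 = NZD 8,444.12

NZD 8,444.12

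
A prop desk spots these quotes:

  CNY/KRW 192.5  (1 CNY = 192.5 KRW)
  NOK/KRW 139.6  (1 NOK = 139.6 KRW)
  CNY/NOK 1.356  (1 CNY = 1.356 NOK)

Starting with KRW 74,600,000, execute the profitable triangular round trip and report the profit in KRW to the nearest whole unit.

Profit: KRW 1,262,029

Profitable loop is KRW → NOK → CNY → KRW:
KRW 74,600,000 ÷ 139.6 = NOK 534,383.95
NOK 534,383.95 ÷ 1.356 = CNY 394,088.46
CNY 394,088.46 × 192.5 = KRW 75,862,029
Profit = KRW 75,862,029 − KRW 74,600,000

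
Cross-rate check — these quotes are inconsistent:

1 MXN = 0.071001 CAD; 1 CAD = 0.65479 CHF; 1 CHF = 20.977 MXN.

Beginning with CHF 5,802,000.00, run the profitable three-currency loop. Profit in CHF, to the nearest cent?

Profit: CHF 147,327.03

Profitable loop is CHF → CAD → MXN → CHF:
CHF 5,802,000.00 ÷ 0.65479 = CAD 8,860,856.15
CAD 8,860,856.15 ÷ 0.071001 = MXN 124,799,033.15
MXN 124,799,033.15 ÷ 20.977 = CHF 5,949,327.03
Profit = CHF 5,949,327.03 − CHF 5,802,000.00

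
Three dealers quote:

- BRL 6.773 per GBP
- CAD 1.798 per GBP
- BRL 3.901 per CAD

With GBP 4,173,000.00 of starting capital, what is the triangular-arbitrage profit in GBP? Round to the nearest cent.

Profit: GBP 148,484.37

Profitable loop is GBP → CAD → BRL → GBP:
GBP 4,173,000.00 × 1.798 = CAD 7,503,054.00
CAD 7,503,054.00 × 3.901 = BRL 29,269,413.65
BRL 29,269,413.65 ÷ 6.773 = GBP 4,321,484.37
Profit = GBP 4,321,484.37 − GBP 4,173,000.00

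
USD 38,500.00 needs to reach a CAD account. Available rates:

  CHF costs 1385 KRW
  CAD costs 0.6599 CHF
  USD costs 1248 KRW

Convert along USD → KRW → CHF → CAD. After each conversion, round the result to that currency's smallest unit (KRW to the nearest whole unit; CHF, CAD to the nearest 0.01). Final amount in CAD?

USD 38,500.00 × 1248 = KRW 48,048,000
KRW 48,048,000 ÷ 1385 = CHF 34,691.70
CHF 34,691.70 ÷ 0.6599 = CAD 52,571.15

CAD 52,571.15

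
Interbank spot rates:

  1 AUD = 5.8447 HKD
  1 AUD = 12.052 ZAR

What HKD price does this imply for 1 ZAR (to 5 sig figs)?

ZAR/HKD = 0.48496

1 ZAR ÷ 12.052 = 0.0829738 AUD
0.0829738 AUD × 5.8447 = 0.484957 HKD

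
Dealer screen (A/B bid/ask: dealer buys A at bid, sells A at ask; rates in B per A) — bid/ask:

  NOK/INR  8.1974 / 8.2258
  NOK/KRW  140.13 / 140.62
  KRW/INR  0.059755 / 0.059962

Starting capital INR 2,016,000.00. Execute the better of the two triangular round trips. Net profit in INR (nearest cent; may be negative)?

Net profit: INR 36,190.89

Best loop INR → NOK → KRW → INR:
INR 2,016,000.00 ÷ 8.2258 (buy NOK at ask) = NOK 245,082.55
NOK 245,082.55 × 140.13 (sell NOK at bid) = KRW 34,343,417
KRW 34,343,417 × 0.059755 (sell KRW at bid) = INR 2,052,190.89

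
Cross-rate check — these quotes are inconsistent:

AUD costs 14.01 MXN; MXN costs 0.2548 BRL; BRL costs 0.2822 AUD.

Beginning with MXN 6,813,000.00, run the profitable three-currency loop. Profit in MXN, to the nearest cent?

Profitable loop is MXN → BRL → AUD → MXN:
MXN 6,813,000.00 × 0.2548 = BRL 1,735,952.40
BRL 1,735,952.40 × 0.2822 = AUD 489,885.77
AUD 489,885.77 × 14.01 = MXN 6,863,299.60
Profit = MXN 6,863,299.60 − MXN 6,813,000.00

Profit: MXN 50,299.60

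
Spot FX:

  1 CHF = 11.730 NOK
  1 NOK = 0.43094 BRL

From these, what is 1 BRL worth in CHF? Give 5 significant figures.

1 BRL ÷ 0.43094 = 2.32051 NOK
2.32051 NOK ÷ 11.730 = 0.197827 CHF

BRL/CHF = 0.19783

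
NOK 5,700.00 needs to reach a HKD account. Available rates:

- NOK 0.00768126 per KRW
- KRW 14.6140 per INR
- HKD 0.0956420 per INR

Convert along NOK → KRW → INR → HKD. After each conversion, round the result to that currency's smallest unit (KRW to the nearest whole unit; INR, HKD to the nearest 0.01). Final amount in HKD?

NOK 5,700.00 ÷ 0.00768126 = KRW 742,066
KRW 742,066 ÷ 14.6140 = INR 50,777.75
INR 50,777.75 × 0.0956420 = HKD 4,856.49

HKD 4,856.49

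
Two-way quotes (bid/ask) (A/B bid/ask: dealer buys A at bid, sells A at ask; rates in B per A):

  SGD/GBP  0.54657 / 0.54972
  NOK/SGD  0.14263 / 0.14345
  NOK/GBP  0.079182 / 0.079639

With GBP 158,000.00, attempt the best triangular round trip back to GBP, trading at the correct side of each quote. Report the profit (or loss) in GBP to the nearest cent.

Net profit: GBP 650.51

Best loop GBP → SGD → NOK → GBP:
GBP 158,000.00 ÷ 0.54972 (buy SGD at ask) = SGD 287,419.05
SGD 287,419.05 ÷ 0.14345 (buy NOK at ask) = NOK 2,003,618.33
NOK 2,003,618.33 × 0.079182 (sell NOK at bid) = GBP 158,650.51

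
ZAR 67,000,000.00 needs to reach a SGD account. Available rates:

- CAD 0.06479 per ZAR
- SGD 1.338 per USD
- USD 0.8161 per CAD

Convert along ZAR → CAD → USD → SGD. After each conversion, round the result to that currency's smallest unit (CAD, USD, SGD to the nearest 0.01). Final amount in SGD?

ZAR 67,000,000.00 × 0.06479 = CAD 4,340,930.00
CAD 4,340,930.00 × 0.8161 = USD 3,542,632.97
USD 3,542,632.97 × 1.338 = SGD 4,740,042.91

SGD 4,740,042.91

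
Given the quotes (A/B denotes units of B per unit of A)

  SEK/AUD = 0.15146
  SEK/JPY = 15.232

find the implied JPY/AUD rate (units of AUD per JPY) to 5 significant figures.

1 JPY ÷ 15.232 = 0.0656513 SEK
0.0656513 SEK × 0.15146 = 0.00994354 AUD

JPY/AUD = 0.0099435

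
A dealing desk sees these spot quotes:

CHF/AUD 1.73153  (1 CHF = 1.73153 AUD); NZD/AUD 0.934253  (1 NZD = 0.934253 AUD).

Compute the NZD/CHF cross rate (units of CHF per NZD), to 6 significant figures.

NZD/CHF = 0.539553

1 NZD × 0.934253 = 0.934253 AUD
0.934253 AUD ÷ 1.73153 = 0.539553 CHF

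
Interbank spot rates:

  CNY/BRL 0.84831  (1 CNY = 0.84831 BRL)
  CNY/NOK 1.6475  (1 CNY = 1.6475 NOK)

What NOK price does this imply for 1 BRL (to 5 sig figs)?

1 BRL ÷ 0.84831 = 1.17881 CNY
1.17881 CNY × 1.6475 = 1.9421 NOK

BRL/NOK = 1.9421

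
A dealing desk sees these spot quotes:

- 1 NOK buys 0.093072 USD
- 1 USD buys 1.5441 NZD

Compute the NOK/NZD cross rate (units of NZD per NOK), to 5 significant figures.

NOK/NZD = 0.14371

1 NOK × 0.093072 = 0.093072 USD
0.093072 USD × 1.5441 = 0.143712 NZD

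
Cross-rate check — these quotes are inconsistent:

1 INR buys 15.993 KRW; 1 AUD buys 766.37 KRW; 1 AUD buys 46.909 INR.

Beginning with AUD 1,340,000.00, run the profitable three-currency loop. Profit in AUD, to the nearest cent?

Profitable loop is AUD → KRW → INR → AUD:
AUD 1,340,000.00 × 766.37 = KRW 1,026,935,800
KRW 1,026,935,800 ÷ 15.993 = INR 64,211,580.07
INR 64,211,580.07 ÷ 46.909 = AUD 1,368,854.17
Profit = AUD 1,368,854.17 − AUD 1,340,000.00

Profit: AUD 28,854.17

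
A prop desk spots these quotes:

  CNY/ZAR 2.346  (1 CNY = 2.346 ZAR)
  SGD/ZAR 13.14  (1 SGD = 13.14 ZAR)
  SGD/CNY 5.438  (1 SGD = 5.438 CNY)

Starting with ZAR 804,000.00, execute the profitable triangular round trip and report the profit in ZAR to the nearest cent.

Profitable loop is ZAR → CNY → SGD → ZAR:
ZAR 804,000.00 ÷ 2.346 = CNY 342,711.00
CNY 342,711.00 ÷ 5.438 = SGD 63,021.51
SGD 63,021.51 × 13.14 = ZAR 828,102.70
Profit = ZAR 828,102.70 − ZAR 804,000.00

Profit: ZAR 24,102.70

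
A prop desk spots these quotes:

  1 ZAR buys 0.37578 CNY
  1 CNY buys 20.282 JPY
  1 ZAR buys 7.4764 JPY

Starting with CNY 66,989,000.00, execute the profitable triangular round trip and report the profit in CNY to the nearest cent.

Profit: CNY 1,300,731.70

Profitable loop is CNY → JPY → ZAR → CNY:
CNY 66,989,000.00 × 20.282 = JPY 1,358,670,898
JPY 1,358,670,898 ÷ 7.4764 = ZAR 181,727,957.04
ZAR 181,727,957.04 × 0.37578 = CNY 68,289,731.70
Profit = CNY 68,289,731.70 − CNY 66,989,000.00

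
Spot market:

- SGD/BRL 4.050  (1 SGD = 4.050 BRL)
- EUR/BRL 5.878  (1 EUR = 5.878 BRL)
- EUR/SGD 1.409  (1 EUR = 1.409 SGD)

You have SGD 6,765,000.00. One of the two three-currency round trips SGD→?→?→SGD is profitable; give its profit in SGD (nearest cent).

Profit: SGD 203,372.63

Profitable loop is SGD → EUR → BRL → SGD:
SGD 6,765,000.00 ÷ 1.409 = EUR 4,801,277.50
EUR 4,801,277.50 × 5.878 = BRL 28,221,909.16
BRL 28,221,909.16 ÷ 4.050 = SGD 6,968,372.63
Profit = SGD 6,968,372.63 − SGD 6,765,000.00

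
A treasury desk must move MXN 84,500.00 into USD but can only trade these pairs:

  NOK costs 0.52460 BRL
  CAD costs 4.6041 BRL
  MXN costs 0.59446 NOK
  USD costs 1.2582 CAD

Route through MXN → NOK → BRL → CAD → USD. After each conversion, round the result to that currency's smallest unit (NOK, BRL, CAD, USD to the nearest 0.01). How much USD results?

MXN 84,500.00 × 0.59446 = NOK 50,231.87
NOK 50,231.87 × 0.52460 = BRL 26,351.64
BRL 26,351.64 ÷ 4.6041 = CAD 5,723.52
CAD 5,723.52 ÷ 1.2582 = USD 4,548.97

USD 4,548.97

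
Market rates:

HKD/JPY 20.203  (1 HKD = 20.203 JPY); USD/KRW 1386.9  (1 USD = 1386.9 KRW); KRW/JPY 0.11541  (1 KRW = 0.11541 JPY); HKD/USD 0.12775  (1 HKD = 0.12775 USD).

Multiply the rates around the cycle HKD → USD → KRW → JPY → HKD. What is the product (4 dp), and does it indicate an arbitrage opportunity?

1.0121 (arbitrage exists)

Around HKD → USD → KRW → JPY → HKD: 1 × 0.12775 × 1386.9 × 0.11541 ÷ 20.203 = 1.012124
Product > 1; profitable direction is HKD → USD → KRW → JPY → HKD.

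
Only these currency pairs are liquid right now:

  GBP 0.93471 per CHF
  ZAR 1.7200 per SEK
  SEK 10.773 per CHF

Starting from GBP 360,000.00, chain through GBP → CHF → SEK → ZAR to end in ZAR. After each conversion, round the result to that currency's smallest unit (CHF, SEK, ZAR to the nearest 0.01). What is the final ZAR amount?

ZAR 7,136,589.62

GBP 360,000.00 ÷ 0.93471 = CHF 385,146.20
CHF 385,146.20 × 10.773 = SEK 4,149,180.01
SEK 4,149,180.01 × 1.7200 = ZAR 7,136,589.62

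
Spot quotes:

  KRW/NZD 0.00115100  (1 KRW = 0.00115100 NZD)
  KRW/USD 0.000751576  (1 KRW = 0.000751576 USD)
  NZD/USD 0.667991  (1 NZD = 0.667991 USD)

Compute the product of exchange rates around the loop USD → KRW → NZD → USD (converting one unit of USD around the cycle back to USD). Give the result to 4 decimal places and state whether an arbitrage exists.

Around USD → KRW → NZD → USD: 1 ÷ 0.000751576 × 0.00115100 × 0.667991 = 1.022994
Product > 1; profitable direction is USD → KRW → NZD → USD.

1.0230 (arbitrage exists)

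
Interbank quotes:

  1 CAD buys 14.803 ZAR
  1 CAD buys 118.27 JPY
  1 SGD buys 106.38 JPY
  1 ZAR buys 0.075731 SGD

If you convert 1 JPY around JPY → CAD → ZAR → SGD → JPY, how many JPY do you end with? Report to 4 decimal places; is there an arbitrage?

1.0083 (arbitrage exists)

Around JPY → CAD → ZAR → SGD → JPY: 1 ÷ 118.27 × 14.803 × 0.075731 × 106.38 = 1.008344
Product > 1; profitable direction is JPY → CAD → ZAR → SGD → JPY.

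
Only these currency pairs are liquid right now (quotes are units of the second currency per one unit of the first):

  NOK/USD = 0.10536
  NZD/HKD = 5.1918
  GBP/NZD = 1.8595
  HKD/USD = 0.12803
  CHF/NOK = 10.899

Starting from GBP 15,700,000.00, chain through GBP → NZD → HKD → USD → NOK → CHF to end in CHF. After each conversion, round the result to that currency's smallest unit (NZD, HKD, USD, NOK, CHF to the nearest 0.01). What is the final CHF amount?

CHF 16,899,082.27

GBP 15,700,000.00 × 1.8595 = NZD 29,194,150.00
NZD 29,194,150.00 × 5.1918 = HKD 151,570,187.97
HKD 151,570,187.97 × 0.12803 = USD 19,405,531.17
USD 19,405,531.17 ÷ 0.10536 = NOK 184,183,097.67
NOK 184,183,097.67 ÷ 10.899 = CHF 16,899,082.27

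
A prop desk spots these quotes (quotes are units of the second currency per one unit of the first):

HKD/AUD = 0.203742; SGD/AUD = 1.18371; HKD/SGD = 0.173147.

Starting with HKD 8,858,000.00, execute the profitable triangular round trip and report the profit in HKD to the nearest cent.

Profitable loop is HKD → SGD → AUD → HKD:
HKD 8,858,000.00 × 0.173147 = SGD 1,533,736.13
SGD 1,533,736.13 × 1.18371 = AUD 1,815,498.79
AUD 1,815,498.79 ÷ 0.203742 = HKD 8,910,773.38
Profit = HKD 8,910,773.38 − HKD 8,858,000.00

Profit: HKD 52,773.38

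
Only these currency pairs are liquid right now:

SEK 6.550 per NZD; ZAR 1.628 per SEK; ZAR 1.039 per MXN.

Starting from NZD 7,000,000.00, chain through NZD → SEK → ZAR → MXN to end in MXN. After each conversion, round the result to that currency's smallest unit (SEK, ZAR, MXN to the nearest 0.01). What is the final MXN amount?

MXN 71,841,963.43

NZD 7,000,000.00 × 6.550 = SEK 45,850,000.00
SEK 45,850,000.00 × 1.628 = ZAR 74,643,800.00
ZAR 74,643,800.00 ÷ 1.039 = MXN 71,841,963.43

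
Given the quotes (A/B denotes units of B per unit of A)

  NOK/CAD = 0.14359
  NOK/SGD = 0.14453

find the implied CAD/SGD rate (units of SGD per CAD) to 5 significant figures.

CAD/SGD = 1.0065

1 CAD ÷ 0.14359 = 6.96427 NOK
6.96427 NOK × 0.14453 = 1.00655 SGD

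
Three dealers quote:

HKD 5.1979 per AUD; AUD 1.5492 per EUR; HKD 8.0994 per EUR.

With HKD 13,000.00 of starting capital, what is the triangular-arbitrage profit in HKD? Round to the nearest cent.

Profitable loop is HKD → AUD → EUR → HKD:
HKD 13,000.00 ÷ 5.1979 = AUD 2,501.01
AUD 2,501.01 ÷ 1.5492 = EUR 1,614.39
EUR 1,614.39 × 8.0994 = HKD 13,075.57
Profit = HKD 13,075.57 − HKD 13,000.00

Profit: HKD 75.57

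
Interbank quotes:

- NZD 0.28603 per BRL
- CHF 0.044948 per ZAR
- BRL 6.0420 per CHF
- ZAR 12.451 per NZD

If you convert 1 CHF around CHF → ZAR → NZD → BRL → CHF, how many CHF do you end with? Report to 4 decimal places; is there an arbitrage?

Around CHF → ZAR → NZD → BRL → CHF: 1 ÷ 0.044948 ÷ 12.451 ÷ 0.28603 ÷ 6.0420 = 1.033935
Product > 1; profitable direction is CHF → ZAR → NZD → BRL → CHF.

1.0339 (arbitrage exists)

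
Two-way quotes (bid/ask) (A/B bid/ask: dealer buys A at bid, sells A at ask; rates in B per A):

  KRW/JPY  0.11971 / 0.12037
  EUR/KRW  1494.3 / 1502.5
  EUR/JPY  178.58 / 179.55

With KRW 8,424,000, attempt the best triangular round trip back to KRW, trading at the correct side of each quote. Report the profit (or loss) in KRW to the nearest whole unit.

Best loop KRW → JPY → EUR → KRW:
KRW 8,424,000 × 0.11971 (sell KRW at bid) = JPY 1,008,437
JPY 1,008,437 ÷ 179.55 (buy EUR at ask) = EUR 5,616.47
EUR 5,616.47 × 1494.3 (sell EUR at bid) = KRW 8,392,690

Net result: KRW -31,310 (no profitable arbitrage after spreads)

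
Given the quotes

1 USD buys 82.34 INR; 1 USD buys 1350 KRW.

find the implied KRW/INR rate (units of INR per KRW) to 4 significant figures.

1 KRW ÷ 1350 = 0.000740741 USD
0.000740741 USD × 82.34 = 0.0609926 INR

KRW/INR = 0.06099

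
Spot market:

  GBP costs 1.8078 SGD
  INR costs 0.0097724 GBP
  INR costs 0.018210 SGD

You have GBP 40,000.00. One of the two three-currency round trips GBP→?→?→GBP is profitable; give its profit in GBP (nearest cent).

Profitable loop is GBP → INR → SGD → GBP:
GBP 40,000.00 ÷ 0.0097724 = INR 4,093,160.33
INR 4,093,160.33 × 0.018210 = SGD 74,536.45
SGD 74,536.45 ÷ 1.8078 = GBP 41,230.47
Profit = GBP 41,230.47 − GBP 40,000.00

Profit: GBP 1,230.47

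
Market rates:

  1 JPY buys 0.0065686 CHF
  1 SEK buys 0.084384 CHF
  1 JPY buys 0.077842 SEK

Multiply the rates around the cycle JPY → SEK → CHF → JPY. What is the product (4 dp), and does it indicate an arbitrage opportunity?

1.0000 (no arbitrage)

Around JPY → SEK → CHF → JPY: 1 × 0.077842 × 0.084384 ÷ 0.0065686 = 1.000003
Product ≈ 1 (deviation 0.000%, within rounding noise).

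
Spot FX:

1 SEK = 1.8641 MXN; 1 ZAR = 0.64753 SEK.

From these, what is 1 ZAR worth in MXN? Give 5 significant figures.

ZAR/MXN = 1.2071

1 ZAR × 0.64753 = 0.64753 SEK
0.64753 SEK × 1.8641 = 1.20706 MXN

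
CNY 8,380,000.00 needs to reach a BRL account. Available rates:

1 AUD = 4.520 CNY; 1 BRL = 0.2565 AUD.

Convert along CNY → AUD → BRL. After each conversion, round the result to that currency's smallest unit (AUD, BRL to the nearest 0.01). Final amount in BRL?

CNY 8,380,000.00 ÷ 4.520 = AUD 1,853,982.30
AUD 1,853,982.30 ÷ 0.2565 = BRL 7,228,001.17

BRL 7,228,001.17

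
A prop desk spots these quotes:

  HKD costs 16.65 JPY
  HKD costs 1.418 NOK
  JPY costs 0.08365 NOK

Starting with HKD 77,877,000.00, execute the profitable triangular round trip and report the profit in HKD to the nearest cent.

Profitable loop is HKD → NOK → JPY → HKD:
HKD 77,877,000.00 × 1.418 = NOK 110,429,586.00
NOK 110,429,586.00 ÷ 0.08365 = JPY 1,320,138,506
JPY 1,320,138,506 ÷ 16.65 = HKD 79,287,597.94
Profit = HKD 79,287,597.94 − HKD 77,877,000.00

Profit: HKD 1,410,597.94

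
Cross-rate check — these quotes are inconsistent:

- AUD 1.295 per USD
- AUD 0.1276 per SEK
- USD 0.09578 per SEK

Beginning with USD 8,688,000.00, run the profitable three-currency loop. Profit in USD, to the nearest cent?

Profitable loop is USD → SEK → AUD → USD:
USD 8,688,000.00 ÷ 0.09578 = SEK 90,707,872.21
SEK 90,707,872.21 × 0.1276 = AUD 11,574,324.49
AUD 11,574,324.49 ÷ 1.295 = USD 8,937,702.31
Profit = USD 8,937,702.31 − USD 8,688,000.00

Profit: USD 249,702.31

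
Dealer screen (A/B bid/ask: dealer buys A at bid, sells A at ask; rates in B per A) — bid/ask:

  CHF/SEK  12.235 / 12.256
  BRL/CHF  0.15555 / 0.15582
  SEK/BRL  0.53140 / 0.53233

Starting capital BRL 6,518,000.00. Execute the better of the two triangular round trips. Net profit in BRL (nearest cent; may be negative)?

Net profit: BRL 73,889.15

Best loop BRL → CHF → SEK → BRL:
BRL 6,518,000.00 × 0.15555 (sell BRL at bid) = CHF 1,013,874.90
CHF 1,013,874.90 × 12.235 (sell CHF at bid) = SEK 12,404,759.40
SEK 12,404,759.40 × 0.53140 (sell SEK at bid) = BRL 6,591,889.15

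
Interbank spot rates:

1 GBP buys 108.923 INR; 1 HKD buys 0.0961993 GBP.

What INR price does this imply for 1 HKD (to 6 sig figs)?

1 HKD × 0.0961993 = 0.0961993 GBP
0.0961993 GBP × 108.923 = 10.4783 INR

HKD/INR = 10.4783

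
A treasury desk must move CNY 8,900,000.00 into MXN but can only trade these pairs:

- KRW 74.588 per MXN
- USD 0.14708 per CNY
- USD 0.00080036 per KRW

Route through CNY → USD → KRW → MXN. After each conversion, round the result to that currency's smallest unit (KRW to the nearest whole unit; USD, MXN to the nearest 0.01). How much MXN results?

CNY 8,900,000.00 × 0.14708 = USD 1,309,012.00
USD 1,309,012.00 ÷ 0.00080036 = KRW 1,635,529,012
KRW 1,635,529,012 ÷ 74.588 = MXN 21,927,508.61

MXN 21,927,508.61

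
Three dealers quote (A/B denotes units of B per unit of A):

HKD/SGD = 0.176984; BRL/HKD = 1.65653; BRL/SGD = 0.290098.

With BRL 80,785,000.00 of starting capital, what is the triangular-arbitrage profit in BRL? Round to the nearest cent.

Profit: BRL 858,066.12

Profitable loop is BRL → HKD → SGD → BRL:
BRL 80,785,000.00 × 1.65653 = HKD 133,822,776.05
HKD 133,822,776.05 × 0.176984 = SGD 23,684,490.20
SGD 23,684,490.20 ÷ 0.290098 = BRL 81,643,066.12
Profit = BRL 81,643,066.12 − BRL 80,785,000.00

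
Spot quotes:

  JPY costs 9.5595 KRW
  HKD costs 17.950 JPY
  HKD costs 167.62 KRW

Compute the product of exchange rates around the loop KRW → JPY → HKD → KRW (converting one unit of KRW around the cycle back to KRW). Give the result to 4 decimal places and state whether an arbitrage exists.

Around KRW → JPY → HKD → KRW: 1 ÷ 9.5595 ÷ 17.950 × 167.62 = 0.976846
Product < 1; profitable direction is KRW → HKD → JPY → KRW.

0.9768 (arbitrage exists)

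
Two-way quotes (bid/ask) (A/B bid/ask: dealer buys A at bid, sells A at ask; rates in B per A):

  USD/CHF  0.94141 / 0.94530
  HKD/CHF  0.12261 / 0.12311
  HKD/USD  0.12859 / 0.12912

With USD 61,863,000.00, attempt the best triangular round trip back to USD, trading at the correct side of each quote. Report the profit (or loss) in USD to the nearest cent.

Best loop USD → HKD → CHF → USD:
USD 61,863,000.00 ÷ 0.12912 (buy HKD at ask) = HKD 479,112,453.53
HKD 479,112,453.53 × 0.12261 (sell HKD at bid) = CHF 58,743,977.93
CHF 58,743,977.93 ÷ 0.94530 (buy USD at ask) = USD 62,143,211.60

Net profit: USD 280,211.60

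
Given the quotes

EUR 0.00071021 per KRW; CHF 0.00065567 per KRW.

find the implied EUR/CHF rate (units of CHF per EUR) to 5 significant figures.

1 EUR ÷ 0.00071021 = 1408.03 KRW
1408.03 KRW × 0.00065567 = 0.923206 CHF

EUR/CHF = 0.92321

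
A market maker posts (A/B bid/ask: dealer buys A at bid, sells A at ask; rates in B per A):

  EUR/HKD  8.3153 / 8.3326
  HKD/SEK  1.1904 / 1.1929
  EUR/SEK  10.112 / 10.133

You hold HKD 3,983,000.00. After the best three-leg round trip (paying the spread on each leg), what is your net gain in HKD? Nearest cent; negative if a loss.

Best loop HKD → EUR → SEK → HKD:
HKD 3,983,000.00 ÷ 8.3326 (buy EUR at ask) = EUR 478,002.06
EUR 478,002.06 × 10.112 (sell EUR at bid) = SEK 4,833,556.87
SEK 4,833,556.87 ÷ 1.1929 (buy HKD at ask) = HKD 4,051,938.03

Net profit: HKD 68,938.03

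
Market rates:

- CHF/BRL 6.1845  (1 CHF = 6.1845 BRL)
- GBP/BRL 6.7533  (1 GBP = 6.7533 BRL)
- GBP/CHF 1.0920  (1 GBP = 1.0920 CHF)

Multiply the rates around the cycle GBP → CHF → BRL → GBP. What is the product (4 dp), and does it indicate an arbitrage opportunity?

1.0000 (no arbitrage)

Around GBP → CHF → BRL → GBP: 1 × 1.0920 × 6.1845 ÷ 6.7533 = 1.000026
Product ≈ 1 (deviation 0.003%, within rounding noise).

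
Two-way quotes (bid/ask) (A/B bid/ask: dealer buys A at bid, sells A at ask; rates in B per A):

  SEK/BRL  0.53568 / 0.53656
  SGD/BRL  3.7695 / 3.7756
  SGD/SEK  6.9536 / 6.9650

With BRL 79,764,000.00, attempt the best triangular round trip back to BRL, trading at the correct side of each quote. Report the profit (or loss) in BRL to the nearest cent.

Best loop BRL → SEK → SGD → BRL:
BRL 79,764,000.00 ÷ 0.53656 (buy SEK at ask) = SEK 148,658,118.38
SEK 148,658,118.38 ÷ 6.9650 (buy SGD at ask) = SGD 21,343,592.01
SGD 21,343,592.01 × 3.7695 (sell SGD at bid) = BRL 80,454,670.10

Net profit: BRL 690,670.10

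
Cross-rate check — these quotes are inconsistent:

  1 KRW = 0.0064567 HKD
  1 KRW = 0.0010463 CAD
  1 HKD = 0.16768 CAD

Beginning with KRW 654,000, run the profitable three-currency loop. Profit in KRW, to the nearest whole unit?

Profitable loop is KRW → HKD → CAD → KRW:
KRW 654,000 × 0.0064567 = HKD 4,222.68
HKD 4,222.68 × 0.16768 = CAD 708.06
CAD 708.06 ÷ 0.0010463 = KRW 676,727
Profit = KRW 676,727 − KRW 654,000

Profit: KRW 22,727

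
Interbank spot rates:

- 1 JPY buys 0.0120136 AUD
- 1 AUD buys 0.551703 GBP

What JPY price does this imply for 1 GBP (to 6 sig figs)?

1 GBP ÷ 0.551703 = 1.81257 AUD
1.81257 AUD ÷ 0.0120136 = 150.876 JPY

GBP/JPY = 150.876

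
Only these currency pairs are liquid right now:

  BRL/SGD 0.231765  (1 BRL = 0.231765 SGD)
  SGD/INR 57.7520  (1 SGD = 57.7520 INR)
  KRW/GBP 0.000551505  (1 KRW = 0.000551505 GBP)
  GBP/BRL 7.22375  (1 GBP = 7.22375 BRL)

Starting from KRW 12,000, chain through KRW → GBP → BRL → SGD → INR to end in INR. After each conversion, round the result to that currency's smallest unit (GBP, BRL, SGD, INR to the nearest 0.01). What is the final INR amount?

KRW 12,000 × 0.000551505 = GBP 6.62
GBP 6.62 × 7.22375 = BRL 47.82
BRL 47.82 × 0.231765 = SGD 11.08
SGD 11.08 × 57.7520 = INR 639.89

INR 639.89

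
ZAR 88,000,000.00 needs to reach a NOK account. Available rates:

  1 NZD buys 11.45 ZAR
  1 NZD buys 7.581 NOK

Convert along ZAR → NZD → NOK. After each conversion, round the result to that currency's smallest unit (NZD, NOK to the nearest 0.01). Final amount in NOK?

ZAR 88,000,000.00 ÷ 11.45 = NZD 7,685,589.52
NZD 7,685,589.52 × 7.581 = NOK 58,264,454.15

NOK 58,264,454.15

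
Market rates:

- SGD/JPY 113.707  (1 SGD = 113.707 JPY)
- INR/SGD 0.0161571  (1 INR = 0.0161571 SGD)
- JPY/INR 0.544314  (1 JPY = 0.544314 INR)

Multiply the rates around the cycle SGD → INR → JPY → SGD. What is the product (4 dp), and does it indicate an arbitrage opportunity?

1.0000 (no arbitrage)

Around SGD → INR → JPY → SGD: 1 ÷ 0.0161571 ÷ 0.544314 ÷ 113.707 = 1.000000
Product ≈ 1 (deviation 0.000%, within rounding noise).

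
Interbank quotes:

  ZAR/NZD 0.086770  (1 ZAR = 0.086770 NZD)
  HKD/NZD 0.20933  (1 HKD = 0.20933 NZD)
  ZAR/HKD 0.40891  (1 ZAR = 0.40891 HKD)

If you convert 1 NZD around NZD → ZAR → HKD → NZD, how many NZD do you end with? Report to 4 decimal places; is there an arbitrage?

0.9865 (arbitrage exists)

Around NZD → ZAR → HKD → NZD: 1 ÷ 0.086770 × 0.40891 × 0.20933 = 0.986483
Product < 1; profitable direction is NZD → HKD → ZAR → NZD.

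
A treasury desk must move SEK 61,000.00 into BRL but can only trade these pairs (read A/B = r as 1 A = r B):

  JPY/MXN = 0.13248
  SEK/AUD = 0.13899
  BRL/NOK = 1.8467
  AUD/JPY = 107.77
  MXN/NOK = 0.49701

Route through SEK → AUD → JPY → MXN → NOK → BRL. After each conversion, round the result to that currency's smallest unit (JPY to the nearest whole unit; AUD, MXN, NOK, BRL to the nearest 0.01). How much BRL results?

SEK 61,000.00 × 0.13899 = AUD 8,478.39
AUD 8,478.39 × 107.77 = JPY 913,716
JPY 913,716 × 0.13248 = MXN 121,049.10
MXN 121,049.10 × 0.49701 = NOK 60,162.61
NOK 60,162.61 ÷ 1.8467 = BRL 32,578.44

BRL 32,578.44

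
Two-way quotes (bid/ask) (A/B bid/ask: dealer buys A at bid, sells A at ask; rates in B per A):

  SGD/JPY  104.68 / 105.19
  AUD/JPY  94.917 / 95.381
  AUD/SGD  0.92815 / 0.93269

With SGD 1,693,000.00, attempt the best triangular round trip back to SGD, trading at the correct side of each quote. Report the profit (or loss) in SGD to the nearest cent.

Net profit: SGD 31,554.68

Best loop SGD → JPY → AUD → SGD:
SGD 1,693,000.00 × 104.68 (sell SGD at bid) = JPY 177,223,240
JPY 177,223,240 ÷ 95.381 (buy AUD at ask) = AUD 1,858,056.01
AUD 1,858,056.01 × 0.92815 (sell AUD at bid) = SGD 1,724,554.68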